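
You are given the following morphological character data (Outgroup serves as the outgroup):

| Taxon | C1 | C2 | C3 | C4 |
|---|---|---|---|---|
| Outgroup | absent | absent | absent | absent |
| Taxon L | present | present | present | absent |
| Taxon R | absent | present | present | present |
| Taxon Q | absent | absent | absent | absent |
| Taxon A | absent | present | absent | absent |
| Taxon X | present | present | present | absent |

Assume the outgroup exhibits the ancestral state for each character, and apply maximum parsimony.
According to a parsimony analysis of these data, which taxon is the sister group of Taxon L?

Taxon X

The outgroup has state 'absent' for every character, so 'present' is the derived state throughout.
C1: derived state 'present' in Taxon L and Taxon X only — synapomorphy for {Taxon L, Taxon X}.
Only Taxon A, Taxon L, Taxon R, and Taxon X show the derived state 'present' for C2, supporting them as a clade.
Only Taxon L, Taxon R, and Taxon X show the derived state 'present' for C3, supporting them as a clade.
C4: derived state 'present' in Taxon R only — an autapomorphy, so it tells us nothing about relationships among taxa.
Most parsimonious ingroup topology: ((((Taxon L,Taxon X),Taxon R),Taxon A),Taxon Q).
Taxon L and Taxon X form a cherry on this tree, so they are sister taxa.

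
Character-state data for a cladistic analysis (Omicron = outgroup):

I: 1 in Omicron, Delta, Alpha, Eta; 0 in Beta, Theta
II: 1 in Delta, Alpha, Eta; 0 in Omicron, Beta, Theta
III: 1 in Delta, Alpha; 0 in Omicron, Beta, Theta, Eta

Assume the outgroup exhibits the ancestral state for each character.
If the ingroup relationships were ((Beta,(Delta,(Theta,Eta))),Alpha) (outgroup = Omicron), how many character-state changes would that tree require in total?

7

Map each character onto ((Beta,(Delta,(Theta,Eta))),Alpha) (rooted by Omicron) and count the minimum state changes it requires (Fitch parsimony):
I: 2; II: 3; III: 2.
Total tree length = 7.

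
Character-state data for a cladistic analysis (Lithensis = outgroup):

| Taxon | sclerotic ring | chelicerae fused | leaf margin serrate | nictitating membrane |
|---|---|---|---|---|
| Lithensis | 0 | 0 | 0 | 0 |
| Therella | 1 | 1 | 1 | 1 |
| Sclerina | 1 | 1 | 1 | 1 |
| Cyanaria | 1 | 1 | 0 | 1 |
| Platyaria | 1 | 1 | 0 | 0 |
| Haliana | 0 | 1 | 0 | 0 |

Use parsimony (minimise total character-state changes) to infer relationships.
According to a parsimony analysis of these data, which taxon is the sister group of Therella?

The outgroup has state '0' for every character, so '1' is the derived state throughout.
sclerotic ring: derived state '1' in Cyanaria, Platyaria, Sclerina, and Therella only — synapomorphy for {Cyanaria, Platyaria, Sclerina, Therella}.
All ingroup taxa share the derived state '1' for chelicerae fused; it defines the ingroup but does not resolve relationships within it.
Only Sclerina and Therella show the derived state '1' for leaf margin serrate, supporting them as a clade.
nictitating membrane: derived state '1' in Cyanaria, Sclerina, and Therella only — synapomorphy for {Cyanaria, Sclerina, Therella}.
Most parsimonious ingroup topology: ((((Therella,Sclerina),Cyanaria),Platyaria),Haliana).
Therella and Sclerina form a cherry on this tree, so they are sister taxa.

Sclerina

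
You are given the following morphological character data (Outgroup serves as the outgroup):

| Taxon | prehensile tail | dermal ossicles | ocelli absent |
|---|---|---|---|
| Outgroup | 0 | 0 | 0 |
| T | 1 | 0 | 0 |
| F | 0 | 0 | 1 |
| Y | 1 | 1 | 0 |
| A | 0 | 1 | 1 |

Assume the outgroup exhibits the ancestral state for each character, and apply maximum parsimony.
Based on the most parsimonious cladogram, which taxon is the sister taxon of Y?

The outgroup has state '0' for every character, so '1' is the derived state throughout.
Only T and Y show the derived state '1' for prehensile tail, supporting them as a clade.
dermal ossicles groups A and Y, which is incompatible with the clades supported by the remaining characters; treating it as convergent (homoplasy) costs fewer steps than any alternative tree.
ocelli absent: derived state '1' in A and F only — synapomorphy for {A, F}.
Most parsimonious ingroup topology: ((T,Y),(F,A)).
Y and T form a cherry on this tree, so they are sister taxa.

T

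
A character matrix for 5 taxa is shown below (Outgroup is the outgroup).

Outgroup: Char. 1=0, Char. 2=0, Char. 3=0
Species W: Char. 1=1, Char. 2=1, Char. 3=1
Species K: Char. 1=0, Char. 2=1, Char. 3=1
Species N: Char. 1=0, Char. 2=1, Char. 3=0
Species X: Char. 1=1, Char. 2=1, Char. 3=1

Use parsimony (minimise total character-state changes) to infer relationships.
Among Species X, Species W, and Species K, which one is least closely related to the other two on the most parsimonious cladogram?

The outgroup has state '0' for every character, so '1' is the derived state throughout.
Char. 1: derived state '1' in Species W and Species X only — synapomorphy for {Species W, Species X}.
All ingroup taxa share the derived state '1' for Char. 2; it defines the ingroup but does not resolve relationships within it.
Char. 3: derived state '1' in Species K, Species W, and Species X only — synapomorphy for {Species K, Species W, Species X}.
Most parsimonious ingroup topology: (((Species W,Species X),Species K),Species N).
Species X and Species W share a more recent common ancestor with each other than either does with Species K, so Species K is the least closely related of the three.

Species K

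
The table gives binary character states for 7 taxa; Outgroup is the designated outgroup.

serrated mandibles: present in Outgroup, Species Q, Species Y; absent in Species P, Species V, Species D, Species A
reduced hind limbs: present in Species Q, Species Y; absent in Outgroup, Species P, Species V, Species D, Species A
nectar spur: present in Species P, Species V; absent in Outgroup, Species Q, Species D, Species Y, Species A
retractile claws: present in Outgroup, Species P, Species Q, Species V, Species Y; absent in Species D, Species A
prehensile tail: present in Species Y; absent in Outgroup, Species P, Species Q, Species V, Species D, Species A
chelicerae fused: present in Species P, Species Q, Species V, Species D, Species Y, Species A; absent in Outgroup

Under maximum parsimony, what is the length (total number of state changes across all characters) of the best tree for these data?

6

Character polarity is set by the outgroup: the derived state is whichever differs from the outgroup's state, so for serrated mandibles, retractile claws the derived state is 'absent', and for the remaining characters it is 'present'.
serrated mandibles (derived state 'absent') is shared by Species A, Species D, Species P, and Species V — a synapomorphy uniting that clade.
Only Species Q and Species Y show the derived state 'present' for reduced hind limbs, supporting them as a clade.
nectar spur: derived state 'present' in Species P and Species V only — synapomorphy for {Species P, Species V}.
Only Species A and Species D show the derived state 'absent' for retractile claws, supporting them as a clade.
prehensile tail (derived state 'present') is unique to Species Y (autapomorphy; uninformative for grouping).
chelicerae fused (derived state 'present') is shared by all ingroup taxa — unites the whole ingroup.
Most parsimonious ingroup topology: (((Species P,Species V),(Species D,Species A)),(Species Q,Species Y)).
Changes per character on this tree: serrated mandibles: 1; reduced hind limbs: 1; nectar spur: 1; retractile claws: 1; prehensile tail: 1; chelicerae fused: 1.
Total = 6.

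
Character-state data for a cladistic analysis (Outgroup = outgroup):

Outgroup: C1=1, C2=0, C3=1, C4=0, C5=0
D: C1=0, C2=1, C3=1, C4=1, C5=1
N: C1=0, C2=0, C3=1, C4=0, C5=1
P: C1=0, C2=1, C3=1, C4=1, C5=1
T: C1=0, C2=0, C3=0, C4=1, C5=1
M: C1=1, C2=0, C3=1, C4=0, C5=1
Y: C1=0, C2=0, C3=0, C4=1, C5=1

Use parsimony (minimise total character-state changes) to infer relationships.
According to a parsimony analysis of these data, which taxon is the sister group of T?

Character polarity is set by the outgroup: the derived state is whichever differs from the outgroup's state, so for C1, C3 the derived state is '0', and for the remaining characters it is '1'.
C1 (derived state '0') is shared by D, N, P, T, and Y — a synapomorphy uniting that clade.
C2 (derived state '1') is shared by D and P — a synapomorphy uniting that clade.
C3: derived state '0' in T and Y only — synapomorphy for {T, Y}.
Only D, P, T, and Y show the derived state '1' for C4, supporting them as a clade.
All ingroup taxa share the derived state '1' for C5; it defines the ingroup but does not resolve relationships within it.
Most parsimonious ingroup topology: ((((D,P),(T,Y)),N),M).
T and Y form a cherry on this tree, so they are sister taxa.

Y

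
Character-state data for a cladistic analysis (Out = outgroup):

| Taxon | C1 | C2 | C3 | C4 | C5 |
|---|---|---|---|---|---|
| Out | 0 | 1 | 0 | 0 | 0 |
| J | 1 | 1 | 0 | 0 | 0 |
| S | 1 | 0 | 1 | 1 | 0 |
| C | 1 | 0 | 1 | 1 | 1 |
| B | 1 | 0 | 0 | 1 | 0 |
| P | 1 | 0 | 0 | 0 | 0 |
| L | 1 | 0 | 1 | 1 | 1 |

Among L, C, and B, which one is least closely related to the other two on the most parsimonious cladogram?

B

Character polarity is set by the outgroup: the derived state is whichever differs from the outgroup's state, so for C2 the derived state is '0', and for the remaining characters it is '1'.
C1 (derived state '1') is shared by all ingroup taxa — unites the whole ingroup.
C2 (derived state '0') is shared by B, C, L, P, and S — a synapomorphy uniting that clade.
C3: derived state '1' in C, L, and S only — synapomorphy for {C, L, S}.
C4 (derived state '1') is shared by B, C, L, and S — a synapomorphy uniting that clade.
Only C and L show the derived state '1' for C5, supporting them as a clade.
Most parsimonious ingroup topology: (J,(((S,(C,L)),B),P)).
L and C share a more recent common ancestor with each other than either does with B, so B is the least closely related of the three.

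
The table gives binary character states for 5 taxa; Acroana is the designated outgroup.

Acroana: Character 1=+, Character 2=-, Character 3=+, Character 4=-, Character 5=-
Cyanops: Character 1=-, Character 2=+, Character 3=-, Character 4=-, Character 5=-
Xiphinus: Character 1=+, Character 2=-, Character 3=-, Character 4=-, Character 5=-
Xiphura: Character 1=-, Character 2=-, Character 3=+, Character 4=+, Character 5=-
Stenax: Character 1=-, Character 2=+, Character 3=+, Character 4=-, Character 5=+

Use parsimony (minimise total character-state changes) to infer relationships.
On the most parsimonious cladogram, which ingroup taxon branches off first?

Xiphinus

Character polarity is set by the outgroup: the derived state is whichever differs from the outgroup's state, so for Character 1, Character 3 the derived state is '-', and for the remaining characters it is '+'.
Character 1: derived state '-' in Cyanops, Stenax, and Xiphura only — synapomorphy for {Cyanops, Stenax, Xiphura}.
Character 2 (derived state '+') is shared by Cyanops and Stenax — a synapomorphy uniting that clade.
Character 3 (state '-') occurs in Cyanops and Xiphinus but conflicts with the nesting implied by the other characters — most parsimoniously interpreted as homoplasy.
Character 4: derived state '+' in Xiphura only — an autapomorphy, so it tells us nothing about relationships among taxa.
Character 5 (derived state '+') is unique to Stenax (autapomorphy; uninformative for grouping).
Most parsimonious ingroup topology: (((Cyanops,Stenax),Xiphura),Xiphinus).
Xiphinus is sister to the clade containing all other ingroup taxa, so it is the earliest-diverging (most basal) ingroup lineage.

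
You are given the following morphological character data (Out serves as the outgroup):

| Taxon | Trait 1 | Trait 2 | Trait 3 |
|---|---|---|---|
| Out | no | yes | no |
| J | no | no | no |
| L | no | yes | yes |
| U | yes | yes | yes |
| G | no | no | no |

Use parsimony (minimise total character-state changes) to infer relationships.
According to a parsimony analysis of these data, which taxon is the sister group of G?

Character polarity is set by the outgroup: the derived state is whichever differs from the outgroup's state, so for Trait 2 the derived state is 'no', and for the remaining characters it is 'yes'.
Trait 1: derived state 'yes' in U only — an autapomorphy, so it tells us nothing about relationships among taxa.
Trait 2: derived state 'no' in G and J only — synapomorphy for {G, J}.
Trait 3 (derived state 'yes') is shared by L and U — a synapomorphy uniting that clade.
Most parsimonious ingroup topology: ((J,G),(L,U)).
G and J form a cherry on this tree, so they are sister taxa.

J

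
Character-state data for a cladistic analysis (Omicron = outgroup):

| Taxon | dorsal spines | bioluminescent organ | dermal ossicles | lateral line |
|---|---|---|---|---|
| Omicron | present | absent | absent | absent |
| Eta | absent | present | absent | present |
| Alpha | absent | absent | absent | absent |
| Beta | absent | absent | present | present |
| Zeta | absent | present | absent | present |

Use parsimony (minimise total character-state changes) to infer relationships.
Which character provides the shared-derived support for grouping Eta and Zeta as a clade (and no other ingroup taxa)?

bioluminescent organ

Character polarity is set by the outgroup: the derived state is whichever differs from the outgroup's state, so for dorsal spines the derived state is 'absent', and for the remaining characters it is 'present'.
All ingroup taxa share the derived state 'absent' for dorsal spines; it defines the ingroup but does not resolve relationships within it.
bioluminescent organ: derived state 'present' in Eta and Zeta only — synapomorphy for {Eta, Zeta}.
dermal ossicles (derived state 'present') is unique to Beta (autapomorphy; uninformative for grouping).
lateral line (derived state 'present') is shared by Beta, Eta, and Zeta — a synapomorphy uniting that clade.
Most parsimonious ingroup topology: (((Eta,Zeta),Beta),Alpha).
The clade {Eta, Zeta} is supported by bioluminescent organ: its derived state 'present' occurs in exactly those taxa and in no other taxon (including the outgroup).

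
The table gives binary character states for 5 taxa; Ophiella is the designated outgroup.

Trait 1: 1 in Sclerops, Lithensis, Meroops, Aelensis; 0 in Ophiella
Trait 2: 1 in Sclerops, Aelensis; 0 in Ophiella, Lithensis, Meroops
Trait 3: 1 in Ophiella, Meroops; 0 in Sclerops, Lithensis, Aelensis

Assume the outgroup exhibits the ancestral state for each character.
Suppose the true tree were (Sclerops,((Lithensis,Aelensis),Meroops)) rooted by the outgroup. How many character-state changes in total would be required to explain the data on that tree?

5

Map each character onto (Sclerops,((Lithensis,Aelensis),Meroops)) (rooted by Ophiella) and count the minimum state changes it requires (Fitch parsimony):
Trait 1: 1; Trait 2: 2; Trait 3: 2.
Total tree length = 5.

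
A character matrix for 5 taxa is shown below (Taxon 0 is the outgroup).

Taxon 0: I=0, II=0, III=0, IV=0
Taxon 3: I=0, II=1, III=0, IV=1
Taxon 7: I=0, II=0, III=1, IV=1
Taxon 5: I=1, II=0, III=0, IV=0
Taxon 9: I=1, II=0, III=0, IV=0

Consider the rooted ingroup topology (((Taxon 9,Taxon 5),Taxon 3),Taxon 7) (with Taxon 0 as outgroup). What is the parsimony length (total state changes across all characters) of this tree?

5

Map each character onto (((Taxon 9,Taxon 5),Taxon 3),Taxon 7) (rooted by Taxon 0) and count the minimum state changes it requires (Fitch parsimony):
I: 1; II: 1; III: 1; IV: 2.
Total tree length = 5.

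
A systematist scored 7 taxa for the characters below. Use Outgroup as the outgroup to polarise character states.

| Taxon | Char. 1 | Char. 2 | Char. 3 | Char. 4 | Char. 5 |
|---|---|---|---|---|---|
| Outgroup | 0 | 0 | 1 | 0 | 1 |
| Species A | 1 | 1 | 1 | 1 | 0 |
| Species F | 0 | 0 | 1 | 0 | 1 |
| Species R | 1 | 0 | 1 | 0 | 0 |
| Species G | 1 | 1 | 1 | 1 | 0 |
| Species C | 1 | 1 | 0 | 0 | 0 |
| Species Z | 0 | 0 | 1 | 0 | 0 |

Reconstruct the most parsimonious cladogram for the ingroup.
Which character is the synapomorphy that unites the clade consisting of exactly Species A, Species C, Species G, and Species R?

Character polarity is set by the outgroup: the derived state is whichever differs from the outgroup's state, so for Char. 3, Char. 5 the derived state is '0', and for the remaining characters it is '1'.
Char. 1 (derived state '1') is shared by Species A, Species C, Species G, and Species R — a synapomorphy uniting that clade.
Char. 2: derived state '1' in Species A, Species C, and Species G only — synapomorphy for {Species A, Species C, Species G}.
Char. 3 (derived state '0') is unique to Species C (autapomorphy; uninformative for grouping).
Char. 4 (derived state '1') is shared by Species A and Species G — a synapomorphy uniting that clade.
Char. 5: derived state '0' in Species A, Species C, Species G, Species R, and Species Z only — synapomorphy for {Species A, Species C, Species G, Species R, Species Z}.
Most parsimonious ingroup topology: (((((Species G,Species A),Species C),Species R),Species Z),Species F).
The clade {Species A, Species C, Species G, Species R} is supported by Char. 1: its derived state '1' occurs in exactly those taxa and in no other taxon (including the outgroup).

Char. 1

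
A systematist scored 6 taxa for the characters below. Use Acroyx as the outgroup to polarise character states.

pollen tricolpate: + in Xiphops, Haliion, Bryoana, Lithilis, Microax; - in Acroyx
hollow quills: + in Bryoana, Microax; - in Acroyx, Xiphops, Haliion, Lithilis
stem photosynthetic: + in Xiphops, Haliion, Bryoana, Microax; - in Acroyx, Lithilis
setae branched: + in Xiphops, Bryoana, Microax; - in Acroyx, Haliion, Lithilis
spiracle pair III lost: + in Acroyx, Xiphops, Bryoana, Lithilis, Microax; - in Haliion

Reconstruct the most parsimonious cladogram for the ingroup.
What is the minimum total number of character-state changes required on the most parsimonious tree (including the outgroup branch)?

5

Character polarity is set by the outgroup: the derived state is whichever differs from the outgroup's state, so for spiracle pair III lost the derived state is '-', and for the remaining characters it is '+'.
pollen tricolpate (derived state '+') is shared by all ingroup taxa — unites the whole ingroup.
hollow quills (derived state '+') is shared by Bryoana and Microax — a synapomorphy uniting that clade.
stem photosynthetic: derived state '+' in Bryoana, Haliion, Microax, and Xiphops only — synapomorphy for {Bryoana, Haliion, Microax, Xiphops}.
setae branched: derived state '+' in Bryoana, Microax, and Xiphops only — synapomorphy for {Bryoana, Microax, Xiphops}.
spiracle pair III lost (derived state '-') is unique to Haliion (autapomorphy; uninformative for grouping).
Most parsimonious ingroup topology: (((Xiphops,(Bryoana,Microax)),Haliion),Lithilis).
Changes per character on this tree: pollen tricolpate: 1; hollow quills: 1; stem photosynthetic: 1; setae branched: 1; spiracle pair III lost: 1.
Total = 5.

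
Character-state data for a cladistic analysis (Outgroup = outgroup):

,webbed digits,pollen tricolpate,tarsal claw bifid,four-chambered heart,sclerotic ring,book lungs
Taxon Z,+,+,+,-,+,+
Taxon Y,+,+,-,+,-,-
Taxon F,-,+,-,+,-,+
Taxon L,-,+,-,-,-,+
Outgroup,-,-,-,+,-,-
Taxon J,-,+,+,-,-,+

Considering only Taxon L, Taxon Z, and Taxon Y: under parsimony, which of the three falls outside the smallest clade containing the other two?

Taxon Y

Character polarity is set by the outgroup: the derived state is whichever differs from the outgroup's state, so for four-chambered heart the derived state is '-', and for the remaining characters it is '+'.
webbed digits groups Taxon Y and Taxon Z, which is incompatible with the clades supported by the remaining characters; treating it as convergent (homoplasy) costs fewer steps than any alternative tree.
pollen tricolpate (derived state '+') is shared by all ingroup taxa — unites the whole ingroup.
tarsal claw bifid (derived state '+') is shared by Taxon J and Taxon Z — a synapomorphy uniting that clade.
four-chambered heart (derived state '-') is shared by Taxon J, Taxon L, and Taxon Z — a synapomorphy uniting that clade.
sclerotic ring: derived state '+' in Taxon Z only — an autapomorphy, so it tells us nothing about relationships among taxa.
book lungs (derived state '+') is shared by Taxon F, Taxon J, Taxon L, and Taxon Z — a synapomorphy uniting that clade.
Most parsimonious ingroup topology: ((((Taxon Z,Taxon J),Taxon L),Taxon F),Taxon Y).
Taxon Z and Taxon L share a more recent common ancestor with each other than either does with Taxon Y, so Taxon Y is the least closely related of the three.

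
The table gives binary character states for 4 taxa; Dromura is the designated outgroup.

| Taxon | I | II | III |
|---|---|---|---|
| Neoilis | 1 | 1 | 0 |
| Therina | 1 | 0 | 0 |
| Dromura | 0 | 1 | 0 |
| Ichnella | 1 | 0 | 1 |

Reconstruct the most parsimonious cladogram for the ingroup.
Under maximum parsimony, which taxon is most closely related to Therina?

Ichnella

Character polarity is set by the outgroup: the derived state is whichever differs from the outgroup's state, so for II the derived state is '0', and for the remaining characters it is '1'.
I (derived state '1') is shared by all ingroup taxa — unites the whole ingroup.
II (derived state '0') is shared by Ichnella and Therina — a synapomorphy uniting that clade.
III: derived state '1' in Ichnella only — an autapomorphy, so it tells us nothing about relationships among taxa.
Most parsimonious ingroup topology: ((Ichnella,Therina),Neoilis).
Therina and Ichnella form a cherry on this tree, so they are sister taxa.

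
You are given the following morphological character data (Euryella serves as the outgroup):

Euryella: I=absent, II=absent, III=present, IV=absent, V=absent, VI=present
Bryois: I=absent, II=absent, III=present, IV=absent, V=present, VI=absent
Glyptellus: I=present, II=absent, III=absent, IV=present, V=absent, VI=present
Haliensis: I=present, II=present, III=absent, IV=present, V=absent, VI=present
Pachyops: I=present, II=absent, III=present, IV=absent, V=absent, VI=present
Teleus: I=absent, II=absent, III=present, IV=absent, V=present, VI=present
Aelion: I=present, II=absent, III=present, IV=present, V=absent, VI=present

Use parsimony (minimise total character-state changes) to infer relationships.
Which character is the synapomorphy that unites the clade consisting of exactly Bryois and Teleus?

V

Character polarity is set by the outgroup: the derived state is whichever differs from the outgroup's state, so for III, VI the derived state is 'absent', and for the remaining characters it is 'present'.
I (derived state 'present') is shared by Aelion, Glyptellus, Haliensis, and Pachyops — a synapomorphy uniting that clade.
II (derived state 'present') is unique to Haliensis (autapomorphy; uninformative for grouping).
Only Glyptellus and Haliensis show the derived state 'absent' for III, supporting them as a clade.
IV (derived state 'present') is shared by Aelion, Glyptellus, and Haliensis — a synapomorphy uniting that clade.
V (derived state 'present') is shared by Bryois and Teleus — a synapomorphy uniting that clade.
VI: derived state 'absent' in Bryois only — an autapomorphy, so it tells us nothing about relationships among taxa.
Most parsimonious ingroup topology: ((Bryois,Teleus),(((Glyptellus,Haliensis),Aelion),Pachyops)).
The clade {Bryois, Teleus} is supported by V: its derived state 'present' occurs in exactly those taxa and in no other taxon (including the outgroup).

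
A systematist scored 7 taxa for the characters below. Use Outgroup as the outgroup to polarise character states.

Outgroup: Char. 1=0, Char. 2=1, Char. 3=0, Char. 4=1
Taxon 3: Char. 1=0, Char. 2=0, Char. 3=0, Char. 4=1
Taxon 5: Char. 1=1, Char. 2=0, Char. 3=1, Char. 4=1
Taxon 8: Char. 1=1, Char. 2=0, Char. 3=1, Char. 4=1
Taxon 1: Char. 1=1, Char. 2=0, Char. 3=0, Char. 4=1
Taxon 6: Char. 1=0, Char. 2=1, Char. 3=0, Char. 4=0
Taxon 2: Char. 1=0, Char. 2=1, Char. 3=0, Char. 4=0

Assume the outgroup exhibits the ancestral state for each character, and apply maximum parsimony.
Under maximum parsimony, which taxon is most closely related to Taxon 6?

Taxon 2

Character polarity is set by the outgroup: the derived state is whichever differs from the outgroup's state, so for Char. 2, Char. 4 the derived state is '0', and for the remaining characters it is '1'.
Char. 1: derived state '1' in Taxon 1, Taxon 5, and Taxon 8 only — synapomorphy for {Taxon 1, Taxon 5, Taxon 8}.
Char. 2: derived state '0' in Taxon 1, Taxon 3, Taxon 5, and Taxon 8 only — synapomorphy for {Taxon 1, Taxon 3, Taxon 5, Taxon 8}.
Char. 3 (derived state '1') is shared by Taxon 5 and Taxon 8 — a synapomorphy uniting that clade.
Only Taxon 2 and Taxon 6 show the derived state '0' for Char. 4, supporting them as a clade.
Most parsimonious ingroup topology: ((Taxon 3,((Taxon 5,Taxon 8),Taxon 1)),(Taxon 6,Taxon 2)).
Taxon 6 and Taxon 2 form a cherry on this tree, so they are sister taxa.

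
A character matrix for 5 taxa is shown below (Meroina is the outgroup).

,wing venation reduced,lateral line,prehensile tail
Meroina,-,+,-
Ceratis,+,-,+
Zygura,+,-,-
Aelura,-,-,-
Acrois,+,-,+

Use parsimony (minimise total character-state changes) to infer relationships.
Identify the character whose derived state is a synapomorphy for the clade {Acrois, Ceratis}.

prehensile tail

Character polarity is set by the outgroup: the derived state is whichever differs from the outgroup's state, so for lateral line the derived state is '-', and for the remaining characters it is '+'.
Only Acrois, Ceratis, and Zygura show the derived state '+' for wing venation reduced, supporting them as a clade.
lateral line (derived state '-') is shared by all ingroup taxa — unites the whole ingroup.
prehensile tail: derived state '+' in Acrois and Ceratis only — synapomorphy for {Acrois, Ceratis}.
Most parsimonious ingroup topology: (((Ceratis,Acrois),Zygura),Aelura).
The clade {Acrois, Ceratis} is supported by prehensile tail: its derived state '+' occurs in exactly those taxa and in no other taxon (including the outgroup).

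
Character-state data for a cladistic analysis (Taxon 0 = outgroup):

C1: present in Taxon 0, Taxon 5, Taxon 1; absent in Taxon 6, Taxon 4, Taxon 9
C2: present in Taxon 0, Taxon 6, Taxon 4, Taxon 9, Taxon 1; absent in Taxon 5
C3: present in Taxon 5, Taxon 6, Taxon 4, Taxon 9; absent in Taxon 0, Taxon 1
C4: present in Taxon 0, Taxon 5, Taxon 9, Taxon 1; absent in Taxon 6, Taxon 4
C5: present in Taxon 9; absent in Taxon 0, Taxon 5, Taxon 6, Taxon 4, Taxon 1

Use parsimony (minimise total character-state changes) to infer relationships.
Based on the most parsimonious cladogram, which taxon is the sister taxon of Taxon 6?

Character polarity is set by the outgroup: the derived state is whichever differs from the outgroup's state, so for C1, C2, C4 the derived state is 'absent', and for the remaining characters it is 'present'.
C1: derived state 'absent' in Taxon 4, Taxon 6, and Taxon 9 only — synapomorphy for {Taxon 4, Taxon 6, Taxon 9}.
C2 (derived state 'absent') is unique to Taxon 5 (autapomorphy; uninformative for grouping).
Only Taxon 4, Taxon 5, Taxon 6, and Taxon 9 show the derived state 'present' for C3, supporting them as a clade.
C4 (derived state 'absent') is shared by Taxon 4 and Taxon 6 — a synapomorphy uniting that clade.
C5 (derived state 'present') is unique to Taxon 9 (autapomorphy; uninformative for grouping).
Most parsimonious ingroup topology: ((Taxon 5,((Taxon 6,Taxon 4),Taxon 9)),Taxon 1).
Taxon 6 and Taxon 4 form a cherry on this tree, so they are sister taxa.

Taxon 4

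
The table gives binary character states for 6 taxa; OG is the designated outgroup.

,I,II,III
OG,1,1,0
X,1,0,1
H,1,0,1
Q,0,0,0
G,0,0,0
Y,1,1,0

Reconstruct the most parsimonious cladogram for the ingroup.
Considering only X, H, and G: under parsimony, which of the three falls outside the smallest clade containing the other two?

Character polarity is set by the outgroup: the derived state is whichever differs from the outgroup's state, so for I, II the derived state is '0', and for the remaining characters it is '1'.
I (derived state '0') is shared by G and Q — a synapomorphy uniting that clade.
II (derived state '0') is shared by G, H, Q, and X — a synapomorphy uniting that clade.
III (derived state '1') is shared by H and X — a synapomorphy uniting that clade.
Most parsimonious ingroup topology: (((X,H),(Q,G)),Y).
X and H share a more recent common ancestor with each other than either does with G, so G is the least closely related of the three.

G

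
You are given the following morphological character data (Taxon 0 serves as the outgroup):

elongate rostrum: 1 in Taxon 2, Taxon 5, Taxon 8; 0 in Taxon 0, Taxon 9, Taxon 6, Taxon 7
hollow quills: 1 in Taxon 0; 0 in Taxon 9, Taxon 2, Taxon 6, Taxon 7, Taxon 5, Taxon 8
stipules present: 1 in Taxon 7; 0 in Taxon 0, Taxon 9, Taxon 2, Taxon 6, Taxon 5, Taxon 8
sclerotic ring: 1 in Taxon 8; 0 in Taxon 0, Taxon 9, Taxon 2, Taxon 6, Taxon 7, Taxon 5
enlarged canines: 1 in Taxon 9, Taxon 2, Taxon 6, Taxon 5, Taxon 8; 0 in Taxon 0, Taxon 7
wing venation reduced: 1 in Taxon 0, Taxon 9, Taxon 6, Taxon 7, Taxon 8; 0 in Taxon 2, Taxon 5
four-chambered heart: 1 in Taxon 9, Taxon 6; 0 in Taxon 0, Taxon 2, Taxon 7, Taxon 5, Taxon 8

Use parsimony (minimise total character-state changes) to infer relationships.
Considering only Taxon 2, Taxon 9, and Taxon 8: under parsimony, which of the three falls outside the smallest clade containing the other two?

Taxon 9

Character polarity is set by the outgroup: the derived state is whichever differs from the outgroup's state, so for hollow quills, wing venation reduced the derived state is '0', and for the remaining characters it is '1'.
elongate rostrum (derived state '1') is shared by Taxon 2, Taxon 5, and Taxon 8 — a synapomorphy uniting that clade.
All ingroup taxa share the derived state '0' for hollow quills; it defines the ingroup but does not resolve relationships within it.
stipules present (derived state '1') is unique to Taxon 7 (autapomorphy; uninformative for grouping).
sclerotic ring: derived state '1' in Taxon 8 only — an autapomorphy, so it tells us nothing about relationships among taxa.
enlarged canines (derived state '1') is shared by Taxon 2, Taxon 5, Taxon 6, Taxon 8, and Taxon 9 — a synapomorphy uniting that clade.
Only Taxon 2 and Taxon 5 show the derived state '0' for wing venation reduced, supporting them as a clade.
four-chambered heart: derived state '1' in Taxon 6 and Taxon 9 only — synapomorphy for {Taxon 6, Taxon 9}.
Most parsimonious ingroup topology: (((Taxon 9,Taxon 6),((Taxon 2,Taxon 5),Taxon 8)),Taxon 7).
Taxon 8 and Taxon 2 share a more recent common ancestor with each other than either does with Taxon 9, so Taxon 9 is the least closely related of the three.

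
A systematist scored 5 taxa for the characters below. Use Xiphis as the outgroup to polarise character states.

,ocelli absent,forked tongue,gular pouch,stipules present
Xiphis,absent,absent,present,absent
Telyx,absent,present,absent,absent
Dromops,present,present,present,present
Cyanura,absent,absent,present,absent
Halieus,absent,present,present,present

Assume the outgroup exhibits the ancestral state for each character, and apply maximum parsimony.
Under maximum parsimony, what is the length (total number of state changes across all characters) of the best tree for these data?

Character polarity is set by the outgroup: the derived state is whichever differs from the outgroup's state, so for gular pouch the derived state is 'absent', and for the remaining characters it is 'present'.
ocelli absent (derived state 'present') is unique to Dromops (autapomorphy; uninformative for grouping).
forked tongue: derived state 'present' in Dromops, Halieus, and Telyx only — synapomorphy for {Dromops, Halieus, Telyx}.
gular pouch (derived state 'absent') is unique to Telyx (autapomorphy; uninformative for grouping).
Only Dromops and Halieus show the derived state 'present' for stipules present, supporting them as a clade.
Most parsimonious ingroup topology: ((Telyx,(Dromops,Halieus)),Cyanura).
Changes per character on this tree: ocelli absent: 1; forked tongue: 1; gular pouch: 1; stipules present: 1.
Total = 4.

4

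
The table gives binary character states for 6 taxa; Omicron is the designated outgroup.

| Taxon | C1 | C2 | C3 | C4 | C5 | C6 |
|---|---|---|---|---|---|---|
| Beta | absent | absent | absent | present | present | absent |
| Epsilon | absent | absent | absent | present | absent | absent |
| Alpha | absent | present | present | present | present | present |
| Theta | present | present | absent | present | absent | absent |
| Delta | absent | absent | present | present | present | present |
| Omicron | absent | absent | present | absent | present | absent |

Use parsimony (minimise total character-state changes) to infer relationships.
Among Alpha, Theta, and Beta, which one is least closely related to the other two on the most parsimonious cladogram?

Character polarity is set by the outgroup: the derived state is whichever differs from the outgroup's state, so for C3, C5 the derived state is 'absent', and for the remaining characters it is 'present'.
C1: derived state 'present' in Theta only — an autapomorphy, so it tells us nothing about relationships among taxa.
C2 groups Alpha and Theta, which is incompatible with the clades supported by the remaining characters; treating it as convergent (homoplasy) costs fewer steps than any alternative tree.
Only Beta, Epsilon, and Theta show the derived state 'absent' for C3, supporting them as a clade.
C4 (derived state 'present') is shared by all ingroup taxa — unites the whole ingroup.
Only Epsilon and Theta show the derived state 'absent' for C5, supporting them as a clade.
C6 (derived state 'present') is shared by Alpha and Delta — a synapomorphy uniting that clade.
Most parsimonious ingroup topology: (((Theta,Epsilon),Beta),(Delta,Alpha)).
Beta and Theta share a more recent common ancestor with each other than either does with Alpha, so Alpha is the least closely related of the three.

Alpha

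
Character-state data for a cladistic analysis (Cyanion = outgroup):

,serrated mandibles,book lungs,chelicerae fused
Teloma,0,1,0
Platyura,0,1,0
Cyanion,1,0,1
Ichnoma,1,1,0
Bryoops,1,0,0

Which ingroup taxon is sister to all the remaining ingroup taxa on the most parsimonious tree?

Bryoops

Character polarity is set by the outgroup: the derived state is whichever differs from the outgroup's state, so for serrated mandibles, chelicerae fused the derived state is '0', and for the remaining characters it is '1'.
serrated mandibles (derived state '0') is shared by Platyura and Teloma — a synapomorphy uniting that clade.
book lungs: derived state '1' in Ichnoma, Platyura, and Teloma only — synapomorphy for {Ichnoma, Platyura, Teloma}.
chelicerae fused (derived state '0') is shared by all ingroup taxa — unites the whole ingroup.
Most parsimonious ingroup topology: (Bryoops,((Platyura,Teloma),Ichnoma)).
Bryoops is sister to the clade containing all other ingroup taxa, so it is the earliest-diverging (most basal) ingroup lineage.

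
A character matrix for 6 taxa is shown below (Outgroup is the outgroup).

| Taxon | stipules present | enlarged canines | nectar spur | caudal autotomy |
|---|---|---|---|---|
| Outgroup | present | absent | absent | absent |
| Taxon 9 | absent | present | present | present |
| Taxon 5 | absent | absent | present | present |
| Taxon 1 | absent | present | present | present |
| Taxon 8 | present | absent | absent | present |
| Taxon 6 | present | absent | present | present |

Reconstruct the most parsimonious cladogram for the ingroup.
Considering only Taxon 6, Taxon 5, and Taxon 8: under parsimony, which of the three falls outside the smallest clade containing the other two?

Character polarity is set by the outgroup: the derived state is whichever differs from the outgroup's state, so for stipules present the derived state is 'absent', and for the remaining characters it is 'present'.
stipules present (derived state 'absent') is shared by Taxon 1, Taxon 5, and Taxon 9 — a synapomorphy uniting that clade.
Only Taxon 1 and Taxon 9 show the derived state 'present' for enlarged canines, supporting them as a clade.
Only Taxon 1, Taxon 5, Taxon 6, and Taxon 9 show the derived state 'present' for nectar spur, supporting them as a clade.
All ingroup taxa share the derived state 'present' for caudal autotomy; it defines the ingroup but does not resolve relationships within it.
Most parsimonious ingroup topology: ((((Taxon 9,Taxon 1),Taxon 5),Taxon 6),Taxon 8).
Taxon 5 and Taxon 6 share a more recent common ancestor with each other than either does with Taxon 8, so Taxon 8 is the least closely related of the three.

Taxon 8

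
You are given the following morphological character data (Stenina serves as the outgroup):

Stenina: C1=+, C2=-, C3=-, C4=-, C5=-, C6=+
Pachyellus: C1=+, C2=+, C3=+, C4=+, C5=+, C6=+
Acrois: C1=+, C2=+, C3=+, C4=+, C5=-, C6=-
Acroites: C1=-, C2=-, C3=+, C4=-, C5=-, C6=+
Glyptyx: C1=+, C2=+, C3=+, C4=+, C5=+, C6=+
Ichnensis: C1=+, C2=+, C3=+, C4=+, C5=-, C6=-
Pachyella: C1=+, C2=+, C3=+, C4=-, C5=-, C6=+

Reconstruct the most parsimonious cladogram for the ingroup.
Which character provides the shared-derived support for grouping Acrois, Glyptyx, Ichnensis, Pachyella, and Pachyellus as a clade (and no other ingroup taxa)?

C2

Character polarity is set by the outgroup: the derived state is whichever differs from the outgroup's state, so for C1, C6 the derived state is '-', and for the remaining characters it is '+'.
C1: derived state '-' in Acroites only — an autapomorphy, so it tells us nothing about relationships among taxa.
Only Acrois, Glyptyx, Ichnensis, Pachyella, and Pachyellus show the derived state '+' for C2, supporting them as a clade.
C3 (derived state '+') is shared by all ingroup taxa — unites the whole ingroup.
C4 (derived state '+') is shared by Acrois, Glyptyx, Ichnensis, and Pachyellus — a synapomorphy uniting that clade.
C5 (derived state '+') is shared by Glyptyx and Pachyellus — a synapomorphy uniting that clade.
Only Acrois and Ichnensis show the derived state '-' for C6, supporting them as a clade.
Most parsimonious ingroup topology: ((((Pachyellus,Glyptyx),(Acrois,Ichnensis)),Pachyella),Acroites).
The clade {Acrois, Glyptyx, Ichnensis, Pachyella, Pachyellus} is supported by C2: its derived state '+' occurs in exactly those taxa and in no other taxon (including the outgroup).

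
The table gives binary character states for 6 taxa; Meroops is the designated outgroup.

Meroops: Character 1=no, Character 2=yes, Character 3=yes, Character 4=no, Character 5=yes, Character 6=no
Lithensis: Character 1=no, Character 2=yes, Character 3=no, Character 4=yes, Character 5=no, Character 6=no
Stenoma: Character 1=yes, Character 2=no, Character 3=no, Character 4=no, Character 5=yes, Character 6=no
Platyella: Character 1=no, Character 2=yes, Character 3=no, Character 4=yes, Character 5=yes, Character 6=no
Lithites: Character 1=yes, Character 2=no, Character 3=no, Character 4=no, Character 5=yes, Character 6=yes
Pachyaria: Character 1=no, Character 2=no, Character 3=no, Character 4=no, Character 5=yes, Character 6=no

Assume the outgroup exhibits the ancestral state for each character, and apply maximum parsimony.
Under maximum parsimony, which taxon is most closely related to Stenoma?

Character polarity is set by the outgroup: the derived state is whichever differs from the outgroup's state, so for Character 2, Character 3, Character 5 the derived state is 'no', and for the remaining characters it is 'yes'.
Character 1: derived state 'yes' in Lithites and Stenoma only — synapomorphy for {Lithites, Stenoma}.
Character 2 (derived state 'no') is shared by Lithites, Pachyaria, and Stenoma — a synapomorphy uniting that clade.
All ingroup taxa share the derived state 'no' for Character 3; it defines the ingroup but does not resolve relationships within it.
Only Lithensis and Platyella show the derived state 'yes' for Character 4, supporting them as a clade.
Character 5: derived state 'no' in Lithensis only — an autapomorphy, so it tells us nothing about relationships among taxa.
Character 6 (derived state 'yes') is unique to Lithites (autapomorphy; uninformative for grouping).
Most parsimonious ingroup topology: ((Lithensis,Platyella),((Stenoma,Lithites),Pachyaria)).
Stenoma and Lithites form a cherry on this tree, so they are sister taxa.

Lithites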